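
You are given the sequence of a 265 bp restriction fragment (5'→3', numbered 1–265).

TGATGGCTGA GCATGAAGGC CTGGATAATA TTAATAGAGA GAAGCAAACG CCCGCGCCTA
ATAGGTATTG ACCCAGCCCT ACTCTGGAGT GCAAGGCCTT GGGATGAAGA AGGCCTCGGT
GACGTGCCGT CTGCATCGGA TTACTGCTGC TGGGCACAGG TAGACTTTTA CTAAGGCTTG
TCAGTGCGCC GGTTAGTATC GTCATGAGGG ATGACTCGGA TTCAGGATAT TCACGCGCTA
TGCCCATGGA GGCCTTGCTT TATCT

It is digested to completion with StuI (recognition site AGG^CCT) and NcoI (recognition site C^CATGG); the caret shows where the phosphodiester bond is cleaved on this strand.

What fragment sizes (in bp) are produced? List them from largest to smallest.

StuI sites (AGGCCT) start at positions 17, 94, 111, 250.
StuI cuts after base 3 of each site, so after positions 19, 96, 113, 252.
The NcoI site (CCATGG) starts at position 244.
NcoI cuts after the first base of each site, so after position 244.
Combined cut positions: 19, 96, 113, 244, 252.
Linear molecule, 5 cuts → 6 fragments:
  1–19 → 19 bp
  20–96 → 77 bp
  97–113 → 17 bp
  114–244 → 131 bp
  245–252 → 8 bp
  253–265 → 13 bp
Sorted largest to smallest: 131, 77, 19, 17, 13, 8 bp.

131, 77, 19, 17, 13, 8 bp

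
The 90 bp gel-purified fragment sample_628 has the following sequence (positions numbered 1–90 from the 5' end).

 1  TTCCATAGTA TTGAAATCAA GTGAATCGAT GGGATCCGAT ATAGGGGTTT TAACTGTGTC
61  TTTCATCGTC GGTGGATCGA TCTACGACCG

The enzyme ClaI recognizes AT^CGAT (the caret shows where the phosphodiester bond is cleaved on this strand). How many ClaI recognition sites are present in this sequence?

2

ATCGAT occurs starting at positions 25, 76.
ClaI cuts at 2 sites.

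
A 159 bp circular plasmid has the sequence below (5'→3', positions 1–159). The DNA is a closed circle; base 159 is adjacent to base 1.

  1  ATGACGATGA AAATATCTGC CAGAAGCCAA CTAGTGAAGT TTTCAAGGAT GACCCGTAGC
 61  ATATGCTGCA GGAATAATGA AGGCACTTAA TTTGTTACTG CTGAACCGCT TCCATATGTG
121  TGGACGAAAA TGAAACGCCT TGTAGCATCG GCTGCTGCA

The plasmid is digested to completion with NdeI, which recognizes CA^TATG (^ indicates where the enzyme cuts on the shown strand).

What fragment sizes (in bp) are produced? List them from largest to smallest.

NdeI sites (CATATG) start at positions 60, 113.
NdeI cuts after base 2 of each site, so after positions 61, 114.
Circular molecule, 2 cuts → 2 fragments:
  62–114 → 53 bp
  115–159 then 1–61 → 45 + 61 = 106 bp
Sorted largest to smallest: 106, 53 bp.

106, 53 bp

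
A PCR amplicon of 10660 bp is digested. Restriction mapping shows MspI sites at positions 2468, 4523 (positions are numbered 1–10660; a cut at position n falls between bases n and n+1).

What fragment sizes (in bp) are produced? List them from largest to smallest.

Linear molecule, 2 cuts → 3 fragments:
  2468 − 0 = 2468 bp
  4523 − 2468 = 2055 bp
  10660 − 4523 = 6137 bp
Sorted largest to smallest: 6137, 2468, 2055 bp.

6137, 2468, 2055 bp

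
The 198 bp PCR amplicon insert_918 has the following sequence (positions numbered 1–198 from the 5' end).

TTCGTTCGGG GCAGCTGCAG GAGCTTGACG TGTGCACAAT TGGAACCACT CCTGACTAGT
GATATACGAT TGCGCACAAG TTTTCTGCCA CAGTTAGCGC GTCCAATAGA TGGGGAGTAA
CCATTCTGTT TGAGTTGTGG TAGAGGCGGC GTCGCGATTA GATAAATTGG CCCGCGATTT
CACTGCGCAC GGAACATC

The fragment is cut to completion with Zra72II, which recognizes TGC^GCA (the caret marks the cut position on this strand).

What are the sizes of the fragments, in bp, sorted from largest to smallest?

113, 73, 12 bp

Zra72II sites (TGCGCA) start at positions 71, 184.
Zra72II cuts after base 3 of each site, so after positions 73, 186.
Linear molecule, 2 cuts → 3 fragments:
  1–73 → 73 bp
  74–186 → 113 bp
  187–198 → 12 bp
Sorted largest to smallest: 113, 73, 12 bp.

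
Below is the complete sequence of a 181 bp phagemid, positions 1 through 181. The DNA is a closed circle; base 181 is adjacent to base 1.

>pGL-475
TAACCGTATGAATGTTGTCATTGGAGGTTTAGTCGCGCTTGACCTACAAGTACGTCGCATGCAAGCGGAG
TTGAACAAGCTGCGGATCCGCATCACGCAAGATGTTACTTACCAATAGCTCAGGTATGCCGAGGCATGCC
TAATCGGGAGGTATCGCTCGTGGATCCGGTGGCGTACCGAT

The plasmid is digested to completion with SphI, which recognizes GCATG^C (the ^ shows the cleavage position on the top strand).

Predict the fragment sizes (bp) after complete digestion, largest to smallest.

SphI sites (GCATGC) start at positions 57, 134.
SphI cuts after base 5 of each site (before the last base), so after positions 61, 138.
Circular molecule, 2 cuts → 2 fragments:
  62–138 → 77 bp
  139–181 then 1–61 → 43 + 61 = 104 bp
Sorted largest to smallest: 104, 77 bp.

104, 77 bp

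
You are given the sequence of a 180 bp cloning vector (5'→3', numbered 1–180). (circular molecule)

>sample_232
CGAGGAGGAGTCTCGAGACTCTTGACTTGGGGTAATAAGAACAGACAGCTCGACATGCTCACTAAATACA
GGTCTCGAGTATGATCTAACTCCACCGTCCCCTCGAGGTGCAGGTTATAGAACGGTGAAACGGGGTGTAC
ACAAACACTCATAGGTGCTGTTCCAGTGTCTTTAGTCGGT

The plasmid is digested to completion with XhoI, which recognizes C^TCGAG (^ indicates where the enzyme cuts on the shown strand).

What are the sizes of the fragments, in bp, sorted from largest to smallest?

90, 62, 28 bp

XhoI sites (CTCGAG) start at positions 12, 74, 102.
XhoI cuts after the first base of each site, so after positions 12, 74, 102.
Circular molecule, 3 cuts → 3 fragments:
  13–74 → 62 bp
  75–102 → 28 bp
  103–180 then 1–12 → 78 + 12 = 90 bp
Sorted largest to smallest: 90, 62, 28 bp.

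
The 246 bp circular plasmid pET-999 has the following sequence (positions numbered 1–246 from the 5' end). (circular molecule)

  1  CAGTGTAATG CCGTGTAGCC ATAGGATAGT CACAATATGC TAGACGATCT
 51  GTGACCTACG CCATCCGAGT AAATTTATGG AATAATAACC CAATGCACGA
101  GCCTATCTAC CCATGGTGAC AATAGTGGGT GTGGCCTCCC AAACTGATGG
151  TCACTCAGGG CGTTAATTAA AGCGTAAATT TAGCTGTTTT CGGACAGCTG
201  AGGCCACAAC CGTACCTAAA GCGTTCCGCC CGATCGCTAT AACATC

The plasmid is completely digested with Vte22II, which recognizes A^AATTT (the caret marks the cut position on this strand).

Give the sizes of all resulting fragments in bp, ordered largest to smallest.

Vte22II sites (AAATTT) start at positions 71, 176.
Vte22II cuts after the first base of each site, so after positions 71, 176.
Circular molecule, 2 cuts → 2 fragments:
  72–176 → 105 bp
  177–246 then 1–71 → 70 + 71 = 141 bp
Sorted largest to smallest: 141, 105 bp.

141, 105 bp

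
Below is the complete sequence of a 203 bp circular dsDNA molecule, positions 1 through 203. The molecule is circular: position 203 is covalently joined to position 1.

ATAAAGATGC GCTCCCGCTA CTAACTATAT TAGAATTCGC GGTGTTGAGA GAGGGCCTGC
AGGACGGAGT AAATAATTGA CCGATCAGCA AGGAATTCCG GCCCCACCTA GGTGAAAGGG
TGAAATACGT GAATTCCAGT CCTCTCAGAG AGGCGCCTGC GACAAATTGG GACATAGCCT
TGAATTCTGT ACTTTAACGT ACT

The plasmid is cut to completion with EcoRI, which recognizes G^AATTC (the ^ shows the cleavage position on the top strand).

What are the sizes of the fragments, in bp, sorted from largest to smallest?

60, 54, 51, 38 bp

EcoRI sites (GAATTC) start at positions 33, 93, 131, 182.
EcoRI cuts after the first base of each site, so after positions 33, 93, 131, 182.
Circular molecule, 4 cuts → 4 fragments:
  34–93 → 60 bp
  94–131 → 38 bp
  132–182 → 51 bp
  183–203 then 1–33 → 21 + 33 = 54 bp
Sorted largest to smallest: 60, 54, 51, 38 bp.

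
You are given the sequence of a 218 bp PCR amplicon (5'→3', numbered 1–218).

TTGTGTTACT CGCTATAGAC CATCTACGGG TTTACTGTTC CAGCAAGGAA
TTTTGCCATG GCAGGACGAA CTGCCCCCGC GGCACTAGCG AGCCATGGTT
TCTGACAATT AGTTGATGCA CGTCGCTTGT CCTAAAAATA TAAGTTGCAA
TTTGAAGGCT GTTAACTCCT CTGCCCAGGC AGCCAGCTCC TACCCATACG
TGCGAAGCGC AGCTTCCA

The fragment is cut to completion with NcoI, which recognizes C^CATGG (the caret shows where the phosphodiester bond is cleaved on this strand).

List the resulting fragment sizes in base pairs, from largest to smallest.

125, 56, 37 bp

NcoI sites (CCATGG) start at positions 56, 93.
NcoI cuts after the first base of each site, so after positions 56, 93.
Linear molecule, 2 cuts → 3 fragments:
  1–56 → 56 bp
  57–93 → 37 bp
  94–218 → 125 bp
Sorted largest to smallest: 125, 56, 37 bp.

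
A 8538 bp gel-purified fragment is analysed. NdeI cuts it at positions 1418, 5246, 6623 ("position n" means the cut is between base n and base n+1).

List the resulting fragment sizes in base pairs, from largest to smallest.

3828, 1915, 1418, 1377 bp

Linear molecule, 3 cuts → 4 fragments:
  1418 − 0 = 1418 bp
  5246 − 1418 = 3828 bp
  6623 − 5246 = 1377 bp
  8538 − 6623 = 1915 bp
Sorted largest to smallest: 3828, 1915, 1418, 1377 bp.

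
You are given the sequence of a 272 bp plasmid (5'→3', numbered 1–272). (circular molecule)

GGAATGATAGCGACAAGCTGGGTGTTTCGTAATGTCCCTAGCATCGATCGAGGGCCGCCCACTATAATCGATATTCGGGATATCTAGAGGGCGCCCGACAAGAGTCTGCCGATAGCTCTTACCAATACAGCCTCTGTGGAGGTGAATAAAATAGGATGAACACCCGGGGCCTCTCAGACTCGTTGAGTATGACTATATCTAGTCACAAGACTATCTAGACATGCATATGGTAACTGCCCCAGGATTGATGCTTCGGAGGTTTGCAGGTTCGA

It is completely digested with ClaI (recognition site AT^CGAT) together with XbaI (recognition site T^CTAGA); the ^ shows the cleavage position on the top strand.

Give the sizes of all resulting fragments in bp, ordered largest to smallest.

131, 102, 24, 15 bp

ClaI sites (ATCGAT) start at positions 43, 67.
ClaI cuts after base 2 of each site, so after positions 44, 68.
XbaI sites (TCTAGA) start at positions 83, 214.
XbaI cuts after the first base of each site, so after positions 83, 214.
Combined cut positions: 44, 68, 83, 214.
Circular molecule, 4 cuts → 4 fragments:
  45–68 → 24 bp
  69–83 → 15 bp
  84–214 → 131 bp
  215–272 then 1–44 → 58 + 44 = 102 bp
Sorted largest to smallest: 131, 102, 24, 15 bp.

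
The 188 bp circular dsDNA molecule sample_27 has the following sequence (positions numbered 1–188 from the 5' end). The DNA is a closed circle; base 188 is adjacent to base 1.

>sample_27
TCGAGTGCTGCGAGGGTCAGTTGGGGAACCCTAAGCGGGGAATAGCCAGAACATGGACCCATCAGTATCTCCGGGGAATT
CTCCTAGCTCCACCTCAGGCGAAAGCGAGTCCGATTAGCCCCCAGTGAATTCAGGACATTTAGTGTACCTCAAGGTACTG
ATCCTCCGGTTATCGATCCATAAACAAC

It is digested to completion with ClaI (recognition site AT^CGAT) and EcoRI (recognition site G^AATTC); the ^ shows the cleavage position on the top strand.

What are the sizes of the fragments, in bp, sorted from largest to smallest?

The ClaI site (ATCGAT) starts at position 172.
ClaI cuts after base 2 of each site, so after position 173.
EcoRI sites (GAATTC) start at positions 76, 127.
EcoRI cuts after the first base of each site, so after positions 76, 127.
Combined cut positions: 76, 127, 173.
Circular molecule, 3 cuts → 3 fragments:
  77–127 → 51 bp
  128–173 → 46 bp
  174–188 then 1–76 → 15 + 76 = 91 bp
Sorted largest to smallest: 91, 51, 46 bp.

91, 51, 46 bp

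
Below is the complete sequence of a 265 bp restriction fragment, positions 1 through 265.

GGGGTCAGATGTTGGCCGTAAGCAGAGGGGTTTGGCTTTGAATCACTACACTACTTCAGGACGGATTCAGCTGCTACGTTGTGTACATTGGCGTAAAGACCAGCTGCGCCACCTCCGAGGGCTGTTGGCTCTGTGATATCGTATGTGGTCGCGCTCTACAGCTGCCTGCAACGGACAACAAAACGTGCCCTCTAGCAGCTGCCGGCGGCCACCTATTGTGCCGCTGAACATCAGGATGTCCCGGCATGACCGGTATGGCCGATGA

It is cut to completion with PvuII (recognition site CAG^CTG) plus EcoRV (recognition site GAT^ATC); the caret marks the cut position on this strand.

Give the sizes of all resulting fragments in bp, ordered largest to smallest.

70, 67, 37, 34, 33, 24 bp

PvuII sites (CAGCTG) start at positions 68, 101, 159, 196.
PvuII cuts after base 3 of each site, so after positions 70, 103, 161, 198.
The EcoRV site (GATATC) starts at position 135.
EcoRV cuts after base 3 of each site, so after position 137.
Combined cut positions: 70, 103, 137, 161, 198.
Linear molecule, 5 cuts → 6 fragments:
  1–70 → 70 bp
  71–103 → 33 bp
  104–137 → 34 bp
  138–161 → 24 bp
  162–198 → 37 bp
  199–265 → 67 bp
Sorted largest to smallest: 70, 67, 37, 34, 33, 24 bp.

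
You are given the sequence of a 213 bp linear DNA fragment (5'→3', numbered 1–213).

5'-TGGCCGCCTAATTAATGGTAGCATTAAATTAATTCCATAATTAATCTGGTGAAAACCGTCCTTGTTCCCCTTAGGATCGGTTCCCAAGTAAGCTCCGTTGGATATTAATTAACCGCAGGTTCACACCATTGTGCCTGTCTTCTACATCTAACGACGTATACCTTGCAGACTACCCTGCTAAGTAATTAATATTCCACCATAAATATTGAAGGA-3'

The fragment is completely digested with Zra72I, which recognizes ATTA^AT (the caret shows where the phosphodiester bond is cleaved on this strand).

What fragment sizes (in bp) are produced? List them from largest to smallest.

81, 64, 25, 17, 14, 12 bp

Zra72I sites (ATTAAT) start at positions 11, 28, 40, 104, 185.
Zra72I cuts after base 4 of each site, so after positions 14, 31, 43, 107, 188.
Linear molecule, 5 cuts → 6 fragments:
  1–14 → 14 bp
  15–31 → 17 bp
  32–43 → 12 bp
  44–107 → 64 bp
  108–188 → 81 bp
  189–213 → 25 bp
Sorted largest to smallest: 81, 64, 25, 17, 14, 12 bp.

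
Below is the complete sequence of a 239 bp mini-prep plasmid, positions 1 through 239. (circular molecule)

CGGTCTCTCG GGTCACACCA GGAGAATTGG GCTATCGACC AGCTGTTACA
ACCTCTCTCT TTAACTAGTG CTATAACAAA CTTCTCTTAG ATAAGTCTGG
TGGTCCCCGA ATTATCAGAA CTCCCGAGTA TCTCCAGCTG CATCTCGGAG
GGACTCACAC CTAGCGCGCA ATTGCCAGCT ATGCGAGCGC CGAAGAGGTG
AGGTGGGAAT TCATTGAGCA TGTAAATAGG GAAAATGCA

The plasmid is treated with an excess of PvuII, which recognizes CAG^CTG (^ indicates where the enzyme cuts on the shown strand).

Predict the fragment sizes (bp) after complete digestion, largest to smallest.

PvuII sites (CAGCTG) start at positions 40, 135.
PvuII cuts after base 3 of each site, so after positions 42, 137.
Circular molecule, 2 cuts → 2 fragments:
  43–137 → 95 bp
  138–239 then 1–42 → 102 + 42 = 144 bp
Sorted largest to smallest: 144, 95 bp.

144, 95 bp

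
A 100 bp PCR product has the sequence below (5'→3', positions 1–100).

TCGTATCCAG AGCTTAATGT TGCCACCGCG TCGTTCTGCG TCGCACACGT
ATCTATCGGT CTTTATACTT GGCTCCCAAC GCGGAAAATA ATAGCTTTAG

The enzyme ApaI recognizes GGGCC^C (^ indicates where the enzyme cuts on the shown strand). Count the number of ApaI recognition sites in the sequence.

No occurrence of GGGCCC is present in the sequence.
ApaI does not cut: 0 sites.

0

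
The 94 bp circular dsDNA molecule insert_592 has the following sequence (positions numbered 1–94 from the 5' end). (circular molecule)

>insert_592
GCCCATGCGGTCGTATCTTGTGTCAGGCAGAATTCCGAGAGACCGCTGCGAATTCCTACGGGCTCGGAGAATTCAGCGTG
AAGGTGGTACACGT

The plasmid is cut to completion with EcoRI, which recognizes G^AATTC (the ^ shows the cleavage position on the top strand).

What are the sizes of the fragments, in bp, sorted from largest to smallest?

EcoRI sites (GAATTC) start at positions 30, 50, 69.
EcoRI cuts after the first base of each site, so after positions 30, 50, 69.
Circular molecule, 3 cuts → 3 fragments:
  31–50 → 20 bp
  51–69 → 19 bp
  70–94 then 1–30 → 25 + 30 = 55 bp
Sorted largest to smallest: 55, 20, 19 bp.

55, 20, 19 bp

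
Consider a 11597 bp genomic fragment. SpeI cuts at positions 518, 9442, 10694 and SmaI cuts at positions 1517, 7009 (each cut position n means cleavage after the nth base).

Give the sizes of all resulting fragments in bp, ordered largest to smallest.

Combined cut positions (sorted): 518, 1517, 7009, 9442, 10694.
Linear molecule, 5 cuts → 6 fragments:
  518 − 0 = 518 bp
  1517 − 518 = 999 bp
  7009 − 1517 = 5492 bp
  9442 − 7009 = 2433 bp
  10694 − 9442 = 1252 bp
  11597 − 10694 = 903 bp
Sorted largest to smallest: 5492, 2433, 1252, 999, 903, 518 bp.

5492, 2433, 1252, 999, 903, 518 bp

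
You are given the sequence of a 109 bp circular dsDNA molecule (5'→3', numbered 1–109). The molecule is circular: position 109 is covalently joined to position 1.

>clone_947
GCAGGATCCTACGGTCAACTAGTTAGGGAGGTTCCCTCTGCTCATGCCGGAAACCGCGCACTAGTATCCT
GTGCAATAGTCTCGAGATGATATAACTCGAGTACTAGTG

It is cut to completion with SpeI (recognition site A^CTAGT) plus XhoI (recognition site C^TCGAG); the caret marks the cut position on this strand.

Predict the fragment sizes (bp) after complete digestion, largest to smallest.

42, 24, 21, 15, 7 bp

SpeI sites (ACTAGT) start at positions 18, 60, 103.
SpeI cuts after the first base of each site, so after positions 18, 60, 103.
XhoI sites (CTCGAG) start at positions 81, 96.
XhoI cuts after the first base of each site, so after positions 81, 96.
Combined cut positions: 18, 60, 81, 96, 103.
Circular molecule, 5 cuts → 5 fragments:
  19–60 → 42 bp
  61–81 → 21 bp
  82–96 → 15 bp
  97–103 → 7 bp
  104–109 then 1–18 → 6 + 18 = 24 bp
Sorted largest to smallest: 42, 24, 21, 15, 7 bp.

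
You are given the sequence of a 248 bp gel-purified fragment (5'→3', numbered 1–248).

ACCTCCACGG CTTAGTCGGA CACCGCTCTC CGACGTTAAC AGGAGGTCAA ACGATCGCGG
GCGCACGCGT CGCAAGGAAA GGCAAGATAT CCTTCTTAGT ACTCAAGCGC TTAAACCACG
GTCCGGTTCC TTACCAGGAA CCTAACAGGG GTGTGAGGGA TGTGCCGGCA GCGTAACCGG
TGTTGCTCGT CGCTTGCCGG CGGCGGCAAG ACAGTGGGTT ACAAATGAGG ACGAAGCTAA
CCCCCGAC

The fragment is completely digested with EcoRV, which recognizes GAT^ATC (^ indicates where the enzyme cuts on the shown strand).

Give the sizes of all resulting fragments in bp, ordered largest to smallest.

The EcoRV site (GATATC) starts at position 86.
EcoRV cuts after base 3 of each site, so after position 88.
Linear molecule, 1 cut → 2 fragments:
  1–88 → 88 bp
  89–248 → 160 bp
Sorted largest to smallest: 160, 88 bp.

160, 88 bp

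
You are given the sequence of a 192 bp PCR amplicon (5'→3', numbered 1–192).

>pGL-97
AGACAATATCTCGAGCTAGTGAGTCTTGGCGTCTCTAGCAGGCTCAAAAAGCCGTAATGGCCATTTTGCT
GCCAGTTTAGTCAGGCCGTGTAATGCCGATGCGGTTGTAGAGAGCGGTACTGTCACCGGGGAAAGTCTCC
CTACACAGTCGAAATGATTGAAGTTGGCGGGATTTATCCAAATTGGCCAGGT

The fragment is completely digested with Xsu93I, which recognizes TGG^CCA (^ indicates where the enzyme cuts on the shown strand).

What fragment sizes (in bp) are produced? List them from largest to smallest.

Xsu93I sites (TGGCCA) start at positions 58, 184.
Xsu93I cuts after base 3 of each site, so after positions 60, 186.
Linear molecule, 2 cuts → 3 fragments:
  1–60 → 60 bp
  61–186 → 126 bp
  187–192 → 6 bp
Sorted largest to smallest: 126, 60, 6 bp.

126, 60, 6 bp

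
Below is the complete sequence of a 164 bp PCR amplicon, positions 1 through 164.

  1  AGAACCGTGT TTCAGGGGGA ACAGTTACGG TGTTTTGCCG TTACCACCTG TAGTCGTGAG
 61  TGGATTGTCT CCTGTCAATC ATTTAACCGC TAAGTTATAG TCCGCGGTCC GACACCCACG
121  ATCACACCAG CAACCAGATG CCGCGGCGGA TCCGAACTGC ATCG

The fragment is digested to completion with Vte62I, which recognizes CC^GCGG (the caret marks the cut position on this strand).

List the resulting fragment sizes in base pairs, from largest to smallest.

103, 39, 22 bp

Vte62I sites (CCGCGG) start at positions 102, 141.
Vte62I cuts after base 2 of each site, so after positions 103, 142.
Linear molecule, 2 cuts → 3 fragments:
  1–103 → 103 bp
  104–142 → 39 bp
  143–164 → 22 bp
Sorted largest to smallest: 103, 39, 22 bp.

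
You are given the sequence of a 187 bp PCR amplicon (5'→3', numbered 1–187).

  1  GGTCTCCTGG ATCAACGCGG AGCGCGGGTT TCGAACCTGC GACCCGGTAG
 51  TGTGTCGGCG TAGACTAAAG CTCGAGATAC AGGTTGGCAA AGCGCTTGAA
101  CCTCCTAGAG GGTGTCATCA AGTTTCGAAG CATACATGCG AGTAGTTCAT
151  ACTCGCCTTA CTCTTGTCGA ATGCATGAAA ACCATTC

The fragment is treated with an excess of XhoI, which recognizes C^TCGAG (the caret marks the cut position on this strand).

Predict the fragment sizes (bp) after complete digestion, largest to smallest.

The XhoI site (CTCGAG) starts at position 71.
XhoI cuts after the first base of each site, so after position 71.
Linear molecule, 1 cut → 2 fragments:
  1–71 → 71 bp
  72–187 → 116 bp
Sorted largest to smallest: 116, 71 bp.

116, 71 bp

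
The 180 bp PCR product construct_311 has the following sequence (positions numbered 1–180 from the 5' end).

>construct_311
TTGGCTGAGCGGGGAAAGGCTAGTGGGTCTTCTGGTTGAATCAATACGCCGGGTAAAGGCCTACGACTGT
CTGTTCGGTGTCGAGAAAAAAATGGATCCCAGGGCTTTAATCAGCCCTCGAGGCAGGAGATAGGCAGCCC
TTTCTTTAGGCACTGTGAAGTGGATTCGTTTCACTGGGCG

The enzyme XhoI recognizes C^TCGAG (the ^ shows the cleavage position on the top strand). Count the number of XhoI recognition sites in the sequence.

CTCGAG occurs starting at position 117.
XhoI cuts at 1 site.

1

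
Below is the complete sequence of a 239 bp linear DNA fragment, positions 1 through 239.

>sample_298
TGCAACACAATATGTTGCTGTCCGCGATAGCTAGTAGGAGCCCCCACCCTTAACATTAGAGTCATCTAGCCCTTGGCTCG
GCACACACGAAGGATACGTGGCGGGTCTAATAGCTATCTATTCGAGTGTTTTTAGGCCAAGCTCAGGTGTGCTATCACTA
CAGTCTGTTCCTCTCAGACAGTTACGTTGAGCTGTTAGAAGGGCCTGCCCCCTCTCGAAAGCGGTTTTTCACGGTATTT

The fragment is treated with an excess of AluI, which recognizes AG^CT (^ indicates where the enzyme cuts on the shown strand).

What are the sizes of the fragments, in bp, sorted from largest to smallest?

83, 50, 48, 30, 28 bp

AluI sites (AGCT) start at positions 29, 112, 140, 190.
AluI cuts after base 2 of each site, so after positions 30, 113, 141, 191.
Linear molecule, 4 cuts → 5 fragments:
  1–30 → 30 bp
  31–113 → 83 bp
  114–141 → 28 bp
  142–191 → 50 bp
  192–239 → 48 bp
Sorted largest to smallest: 83, 50, 48, 30, 28 bp.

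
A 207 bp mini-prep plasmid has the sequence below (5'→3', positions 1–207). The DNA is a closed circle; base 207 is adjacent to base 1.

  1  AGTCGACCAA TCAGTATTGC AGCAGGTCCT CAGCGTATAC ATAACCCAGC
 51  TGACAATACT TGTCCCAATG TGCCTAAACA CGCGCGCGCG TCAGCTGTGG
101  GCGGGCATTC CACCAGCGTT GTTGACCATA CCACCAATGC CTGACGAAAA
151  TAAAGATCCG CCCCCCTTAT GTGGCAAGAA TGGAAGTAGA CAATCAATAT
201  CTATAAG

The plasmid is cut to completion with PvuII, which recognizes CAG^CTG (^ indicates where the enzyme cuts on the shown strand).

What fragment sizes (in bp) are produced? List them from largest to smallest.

162, 45 bp

PvuII sites (CAGCTG) start at positions 47, 92.
PvuII cuts after base 3 of each site, so after positions 49, 94.
Circular molecule, 2 cuts → 2 fragments:
  50–94 → 45 bp
  95–207 then 1–49 → 113 + 49 = 162 bp
Sorted largest to smallest: 162, 45 bp.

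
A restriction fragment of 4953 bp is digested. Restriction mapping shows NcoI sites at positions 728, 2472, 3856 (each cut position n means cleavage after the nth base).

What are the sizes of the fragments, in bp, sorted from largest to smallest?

1744, 1384, 1097, 728 bp

Linear molecule, 3 cuts → 4 fragments:
  728 − 0 = 728 bp
  2472 − 728 = 1744 bp
  3856 − 2472 = 1384 bp
  4953 − 3856 = 1097 bp
Sorted largest to smallest: 1744, 1384, 1097, 728 bp.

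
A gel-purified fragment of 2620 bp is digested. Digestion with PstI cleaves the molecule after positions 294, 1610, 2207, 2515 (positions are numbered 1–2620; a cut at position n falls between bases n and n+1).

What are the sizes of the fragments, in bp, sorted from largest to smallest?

Linear molecule, 4 cuts → 5 fragments:
  294 − 0 = 294 bp
  1610 − 294 = 1316 bp
  2207 − 1610 = 597 bp
  2515 − 2207 = 308 bp
  2620 − 2515 = 105 bp
Sorted largest to smallest: 1316, 597, 308, 294, 105 bp.

1316, 597, 308, 294, 105 bp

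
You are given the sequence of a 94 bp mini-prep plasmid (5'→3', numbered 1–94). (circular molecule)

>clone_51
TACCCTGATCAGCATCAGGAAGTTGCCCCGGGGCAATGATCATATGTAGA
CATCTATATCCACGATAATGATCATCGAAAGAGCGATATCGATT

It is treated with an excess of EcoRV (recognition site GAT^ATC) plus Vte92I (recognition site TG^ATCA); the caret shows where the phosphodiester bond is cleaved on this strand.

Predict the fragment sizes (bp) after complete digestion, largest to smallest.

The EcoRV site (GATATC) starts at position 85.
EcoRV cuts after base 3 of each site, so after position 87.
Vte92I sites (TGATCA) start at positions 6, 37, 69.
Vte92I cuts after base 2 of each site, so after positions 7, 38, 70.
Combined cut positions: 7, 38, 70, 87.
Circular molecule, 4 cuts → 4 fragments:
  8–38 → 31 bp
  39–70 → 32 bp
  71–87 → 17 bp
  88–94 then 1–7 → 7 + 7 = 14 bp
Sorted largest to smallest: 32, 31, 17, 14 bp.

32, 31, 17, 14 bp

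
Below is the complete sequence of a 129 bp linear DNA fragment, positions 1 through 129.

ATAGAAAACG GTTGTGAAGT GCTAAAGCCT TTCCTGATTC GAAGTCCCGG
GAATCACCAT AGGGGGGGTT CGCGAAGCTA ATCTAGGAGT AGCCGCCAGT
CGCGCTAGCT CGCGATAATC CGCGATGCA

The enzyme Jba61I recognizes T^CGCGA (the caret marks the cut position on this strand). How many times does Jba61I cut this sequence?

2

TCGCGA occurs starting at positions 70, 110.
Jba61I cuts at 2 sites.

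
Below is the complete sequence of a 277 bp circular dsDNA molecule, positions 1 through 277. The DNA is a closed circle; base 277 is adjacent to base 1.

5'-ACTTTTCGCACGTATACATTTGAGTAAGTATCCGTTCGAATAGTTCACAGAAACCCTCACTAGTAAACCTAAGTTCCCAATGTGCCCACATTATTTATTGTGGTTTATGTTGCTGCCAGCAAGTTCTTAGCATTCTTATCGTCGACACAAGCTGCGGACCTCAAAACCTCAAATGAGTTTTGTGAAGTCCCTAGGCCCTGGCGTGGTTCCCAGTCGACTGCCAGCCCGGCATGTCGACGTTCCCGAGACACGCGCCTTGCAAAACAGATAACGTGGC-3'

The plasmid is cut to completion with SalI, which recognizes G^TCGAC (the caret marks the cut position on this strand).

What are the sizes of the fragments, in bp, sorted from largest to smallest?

SalI sites (GTCGAC) start at positions 141, 213, 233.
SalI cuts after the first base of each site, so after positions 141, 213, 233.
Circular molecule, 3 cuts → 3 fragments:
  142–213 → 72 bp
  214–233 → 20 bp
  234–277 then 1–141 → 44 + 141 = 185 bp
Sorted largest to smallest: 185, 72, 20 bp.

185, 72, 20 bp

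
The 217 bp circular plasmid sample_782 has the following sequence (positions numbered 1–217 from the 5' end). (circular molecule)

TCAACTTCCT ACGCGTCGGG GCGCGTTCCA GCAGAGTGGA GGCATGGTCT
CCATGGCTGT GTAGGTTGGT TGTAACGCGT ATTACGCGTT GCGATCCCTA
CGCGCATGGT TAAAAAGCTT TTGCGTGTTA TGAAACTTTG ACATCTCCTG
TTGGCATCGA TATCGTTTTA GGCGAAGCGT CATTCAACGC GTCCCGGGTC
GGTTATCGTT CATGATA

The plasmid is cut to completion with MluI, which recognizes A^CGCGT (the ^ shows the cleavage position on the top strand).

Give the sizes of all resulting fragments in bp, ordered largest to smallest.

103, 64, 41, 9 bp

MluI sites (ACGCGT) start at positions 11, 75, 84, 187.
MluI cuts after the first base of each site, so after positions 11, 75, 84, 187.
Circular molecule, 4 cuts → 4 fragments:
  12–75 → 64 bp
  76–84 → 9 bp
  85–187 → 103 bp
  188–217 then 1–11 → 30 + 11 = 41 bp
Sorted largest to smallest: 103, 64, 41, 9 bp.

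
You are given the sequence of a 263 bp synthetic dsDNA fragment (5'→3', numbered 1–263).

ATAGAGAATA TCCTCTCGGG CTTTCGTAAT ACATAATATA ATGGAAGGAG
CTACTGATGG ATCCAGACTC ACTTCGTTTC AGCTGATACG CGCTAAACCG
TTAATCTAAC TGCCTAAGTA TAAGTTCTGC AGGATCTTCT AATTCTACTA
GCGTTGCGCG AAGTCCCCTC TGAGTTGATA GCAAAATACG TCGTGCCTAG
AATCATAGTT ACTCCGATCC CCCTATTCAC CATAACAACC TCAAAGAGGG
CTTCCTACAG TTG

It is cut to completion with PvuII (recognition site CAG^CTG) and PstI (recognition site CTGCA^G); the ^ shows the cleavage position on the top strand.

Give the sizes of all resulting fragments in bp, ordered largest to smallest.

132, 82, 49 bp

The PvuII site (CAGCTG) starts at position 80.
PvuII cuts after base 3 of each site, so after position 82.
The PstI site (CTGCAG) starts at position 127.
PstI cuts after base 5 of each site (before the last base), so after position 131.
Combined cut positions: 82, 131.
Linear molecule, 2 cuts → 3 fragments:
  1–82 → 82 bp
  83–131 → 49 bp
  132–263 → 132 bp
Sorted largest to smallest: 132, 82, 49 bp.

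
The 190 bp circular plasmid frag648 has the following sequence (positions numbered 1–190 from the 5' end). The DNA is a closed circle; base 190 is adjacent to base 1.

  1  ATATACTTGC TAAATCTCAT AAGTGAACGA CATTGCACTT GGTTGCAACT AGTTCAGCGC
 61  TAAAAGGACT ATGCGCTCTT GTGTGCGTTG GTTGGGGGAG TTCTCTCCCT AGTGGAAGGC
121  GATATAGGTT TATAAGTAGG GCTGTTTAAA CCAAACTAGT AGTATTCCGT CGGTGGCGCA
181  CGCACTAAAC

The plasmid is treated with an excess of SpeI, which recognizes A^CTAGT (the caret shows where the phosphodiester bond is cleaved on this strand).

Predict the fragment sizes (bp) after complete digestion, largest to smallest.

107, 83 bp

SpeI sites (ACTAGT) start at positions 48, 155.
SpeI cuts after the first base of each site, so after positions 48, 155.
Circular molecule, 2 cuts → 2 fragments:
  49–155 → 107 bp
  156–190 then 1–48 → 35 + 48 = 83 bp
Sorted largest to smallest: 107, 83 bp.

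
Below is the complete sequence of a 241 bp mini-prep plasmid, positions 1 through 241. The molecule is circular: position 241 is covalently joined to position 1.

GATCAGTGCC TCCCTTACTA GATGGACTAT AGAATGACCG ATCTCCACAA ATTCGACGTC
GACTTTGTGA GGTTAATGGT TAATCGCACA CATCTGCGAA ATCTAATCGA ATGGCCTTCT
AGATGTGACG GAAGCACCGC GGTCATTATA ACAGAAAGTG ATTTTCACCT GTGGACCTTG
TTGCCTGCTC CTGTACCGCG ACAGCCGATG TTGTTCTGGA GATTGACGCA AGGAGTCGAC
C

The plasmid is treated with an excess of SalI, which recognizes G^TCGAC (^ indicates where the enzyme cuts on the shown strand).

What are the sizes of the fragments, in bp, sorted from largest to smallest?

SalI sites (GTCGAC) start at positions 58, 235.
SalI cuts after the first base of each site, so after positions 58, 235.
Circular molecule, 2 cuts → 2 fragments:
  59–235 → 177 bp
  236–241 then 1–58 → 6 + 58 = 64 bp
Sorted largest to smallest: 177, 64 bp.

177, 64 bp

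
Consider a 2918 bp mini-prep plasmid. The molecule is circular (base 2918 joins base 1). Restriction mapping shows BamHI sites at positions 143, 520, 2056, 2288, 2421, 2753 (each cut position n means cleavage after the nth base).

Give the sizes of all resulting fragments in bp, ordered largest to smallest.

Circular molecule, 6 cuts → 6 fragments:
  520 − 143 = 377 bp
  2056 − 520 = 1536 bp
  2288 − 2056 = 232 bp
  2421 − 2288 = 133 bp
  2753 − 2421 = 332 bp
  wrap: 2918 − 2753 + 143 = 308 bp
Sorted largest to smallest: 1536, 377, 332, 308, 232, 133 bp.

1536, 377, 332, 308, 232, 133 bp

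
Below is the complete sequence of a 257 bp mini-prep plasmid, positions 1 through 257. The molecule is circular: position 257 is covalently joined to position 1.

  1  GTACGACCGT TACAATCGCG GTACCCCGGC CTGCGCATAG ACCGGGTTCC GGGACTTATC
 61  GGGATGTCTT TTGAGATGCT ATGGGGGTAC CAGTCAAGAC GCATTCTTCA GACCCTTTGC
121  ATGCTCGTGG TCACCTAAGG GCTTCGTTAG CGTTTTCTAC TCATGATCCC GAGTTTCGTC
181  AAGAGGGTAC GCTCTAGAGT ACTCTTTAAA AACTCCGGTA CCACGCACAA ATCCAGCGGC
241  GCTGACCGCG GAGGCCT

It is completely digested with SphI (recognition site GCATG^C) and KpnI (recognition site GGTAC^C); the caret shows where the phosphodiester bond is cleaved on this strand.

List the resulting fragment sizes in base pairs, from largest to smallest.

98, 66, 60, 33 bp

The SphI site (GCATGC) starts at position 119.
SphI cuts after base 5 of each site (before the last base), so after position 123.
KpnI sites (GGTACC) start at positions 20, 86, 217.
KpnI cuts after base 5 of each site (before the last base), so after positions 24, 90, 221.
Combined cut positions: 24, 90, 123, 221.
Circular molecule, 4 cuts → 4 fragments:
  25–90 → 66 bp
  91–123 → 33 bp
  124–221 → 98 bp
  222–257 then 1–24 → 36 + 24 = 60 bp
Sorted largest to smallest: 98, 66, 60, 33 bp.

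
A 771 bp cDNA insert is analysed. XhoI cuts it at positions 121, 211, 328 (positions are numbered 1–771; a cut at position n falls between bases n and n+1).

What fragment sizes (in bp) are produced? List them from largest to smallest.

Linear molecule, 3 cuts → 4 fragments:
  121 − 0 = 121 bp
  211 − 121 = 90 bp
  328 − 211 = 117 bp
  771 − 328 = 443 bp
Sorted largest to smallest: 443, 121, 117, 90 bp.

443, 121, 117, 90 bp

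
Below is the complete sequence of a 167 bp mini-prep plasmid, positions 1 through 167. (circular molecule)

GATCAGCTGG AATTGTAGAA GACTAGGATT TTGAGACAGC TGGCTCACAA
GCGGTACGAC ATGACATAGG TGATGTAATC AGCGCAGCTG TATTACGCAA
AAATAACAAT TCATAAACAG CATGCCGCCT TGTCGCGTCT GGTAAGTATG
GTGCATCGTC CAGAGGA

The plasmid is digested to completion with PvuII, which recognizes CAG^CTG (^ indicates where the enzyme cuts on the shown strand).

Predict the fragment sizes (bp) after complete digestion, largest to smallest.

PvuII sites (CAGCTG) start at positions 4, 37, 85.
PvuII cuts after base 3 of each site, so after positions 6, 39, 87.
Circular molecule, 3 cuts → 3 fragments:
  7–39 → 33 bp
  40–87 → 48 bp
  88–167 then 1–6 → 80 + 6 = 86 bp
Sorted largest to smallest: 86, 48, 33 bp.

86, 48, 33 bp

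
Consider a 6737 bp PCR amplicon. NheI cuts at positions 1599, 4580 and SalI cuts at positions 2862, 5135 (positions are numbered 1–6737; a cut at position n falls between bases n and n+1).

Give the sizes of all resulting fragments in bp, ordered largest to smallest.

1718, 1602, 1599, 1263, 555 bp

Combined cut positions (sorted): 1599, 2862, 4580, 5135.
Linear molecule, 4 cuts → 5 fragments:
  1599 − 0 = 1599 bp
  2862 − 1599 = 1263 bp
  4580 − 2862 = 1718 bp
  5135 − 4580 = 555 bp
  6737 − 5135 = 1602 bp
Sorted largest to smallest: 1718, 1602, 1599, 1263, 555 bp.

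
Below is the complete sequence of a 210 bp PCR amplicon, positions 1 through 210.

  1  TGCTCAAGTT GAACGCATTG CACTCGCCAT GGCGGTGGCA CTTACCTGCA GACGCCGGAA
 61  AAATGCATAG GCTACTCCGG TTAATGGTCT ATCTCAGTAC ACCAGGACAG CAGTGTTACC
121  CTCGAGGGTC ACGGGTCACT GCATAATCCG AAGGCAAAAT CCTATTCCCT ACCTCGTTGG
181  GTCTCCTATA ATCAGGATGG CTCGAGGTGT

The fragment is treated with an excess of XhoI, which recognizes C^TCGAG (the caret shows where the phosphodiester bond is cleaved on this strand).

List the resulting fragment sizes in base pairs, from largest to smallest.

XhoI sites (CTCGAG) start at positions 121, 201.
XhoI cuts after the first base of each site, so after positions 121, 201.
Linear molecule, 2 cuts → 3 fragments:
  1–121 → 121 bp
  122–201 → 80 bp
  202–210 → 9 bp
Sorted largest to smallest: 121, 80, 9 bp.

121, 80, 9 bp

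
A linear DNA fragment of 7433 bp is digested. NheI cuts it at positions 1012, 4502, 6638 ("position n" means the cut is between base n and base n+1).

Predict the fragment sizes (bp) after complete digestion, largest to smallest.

Linear molecule, 3 cuts → 4 fragments:
  1012 − 0 = 1012 bp
  4502 − 1012 = 3490 bp
  6638 − 4502 = 2136 bp
  7433 − 6638 = 795 bp
Sorted largest to smallest: 3490, 2136, 1012, 795 bp.

3490, 2136, 1012, 795 bp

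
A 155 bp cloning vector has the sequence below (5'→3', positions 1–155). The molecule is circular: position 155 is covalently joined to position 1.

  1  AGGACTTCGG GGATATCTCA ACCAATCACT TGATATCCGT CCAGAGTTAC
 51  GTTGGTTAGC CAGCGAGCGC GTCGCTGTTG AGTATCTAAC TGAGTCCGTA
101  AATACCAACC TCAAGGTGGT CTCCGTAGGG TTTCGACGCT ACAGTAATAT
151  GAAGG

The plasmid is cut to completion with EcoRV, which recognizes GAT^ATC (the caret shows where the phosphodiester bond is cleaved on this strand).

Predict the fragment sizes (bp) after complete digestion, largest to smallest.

EcoRV sites (GATATC) start at positions 12, 32.
EcoRV cuts after base 3 of each site, so after positions 14, 34.
Circular molecule, 2 cuts → 2 fragments:
  15–34 → 20 bp
  35–155 then 1–14 → 121 + 14 = 135 bp
Sorted largest to smallest: 135, 20 bp.

135, 20 bp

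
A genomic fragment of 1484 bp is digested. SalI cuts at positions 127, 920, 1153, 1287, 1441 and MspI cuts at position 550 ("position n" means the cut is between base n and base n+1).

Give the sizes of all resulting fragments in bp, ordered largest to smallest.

Combined cut positions (sorted): 127, 550, 920, 1153, 1287, 1441.
Linear molecule, 6 cuts → 7 fragments:
  127 − 0 = 127 bp
  550 − 127 = 423 bp
  920 − 550 = 370 bp
  1153 − 920 = 233 bp
  1287 − 1153 = 134 bp
  1441 − 1287 = 154 bp
  1484 − 1441 = 43 bp
Sorted largest to smallest: 423, 370, 233, 154, 134, 127, 43 bp.

423, 370, 233, 154, 134, 127, 43 bp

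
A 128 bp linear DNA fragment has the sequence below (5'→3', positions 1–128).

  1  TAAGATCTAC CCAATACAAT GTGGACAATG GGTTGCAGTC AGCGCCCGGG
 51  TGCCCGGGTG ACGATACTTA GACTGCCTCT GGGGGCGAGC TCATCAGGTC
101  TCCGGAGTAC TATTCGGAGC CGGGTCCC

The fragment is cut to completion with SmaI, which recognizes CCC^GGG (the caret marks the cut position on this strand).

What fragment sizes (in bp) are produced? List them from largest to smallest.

SmaI sites (CCCGGG) start at positions 45, 53.
SmaI cuts after base 3 of each site, so after positions 47, 55.
Linear molecule, 2 cuts → 3 fragments:
  1–47 → 47 bp
  48–55 → 8 bp
  56–128 → 73 bp
Sorted largest to smallest: 73, 47, 8 bp.

73, 47, 8 bp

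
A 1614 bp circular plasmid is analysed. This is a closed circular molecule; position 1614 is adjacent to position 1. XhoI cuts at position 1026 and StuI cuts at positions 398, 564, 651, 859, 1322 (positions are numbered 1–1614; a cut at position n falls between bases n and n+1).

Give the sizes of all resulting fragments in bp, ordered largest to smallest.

690, 296, 208, 167, 166, 87 bp

Combined cut positions (sorted): 398, 564, 651, 859, 1026, 1322.
Circular molecule, 6 cuts → 6 fragments:
  564 − 398 = 166 bp
  651 − 564 = 87 bp
  859 − 651 = 208 bp
  1026 − 859 = 167 bp
  1322 − 1026 = 296 bp
  wrap: 1614 − 1322 + 398 = 690 bp
Sorted largest to smallest: 690, 296, 208, 167, 166, 87 bp.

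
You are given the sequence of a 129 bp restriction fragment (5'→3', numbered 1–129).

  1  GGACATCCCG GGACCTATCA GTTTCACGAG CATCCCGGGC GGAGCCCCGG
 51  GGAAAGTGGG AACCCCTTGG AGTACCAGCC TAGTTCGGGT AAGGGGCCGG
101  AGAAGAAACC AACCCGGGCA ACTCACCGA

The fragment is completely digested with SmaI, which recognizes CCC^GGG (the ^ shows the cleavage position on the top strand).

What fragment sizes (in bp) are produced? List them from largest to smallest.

SmaI sites (CCCGGG) start at positions 7, 34, 46, 113.
SmaI cuts after base 3 of each site, so after positions 9, 36, 48, 115.
Linear molecule, 4 cuts → 5 fragments:
  1–9 → 9 bp
  10–36 → 27 bp
  37–48 → 12 bp
  49–115 → 67 bp
  116–129 → 14 bp
Sorted largest to smallest: 67, 27, 14, 12, 9 bp.

67, 27, 14, 12, 9 bp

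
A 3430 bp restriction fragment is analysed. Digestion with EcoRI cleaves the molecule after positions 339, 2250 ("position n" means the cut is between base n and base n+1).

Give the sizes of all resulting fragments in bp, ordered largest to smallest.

Linear molecule, 2 cuts → 3 fragments:
  339 − 0 = 339 bp
  2250 − 339 = 1911 bp
  3430 − 2250 = 1180 bp
Sorted largest to smallest: 1911, 1180, 339 bp.

1911, 1180, 339 bp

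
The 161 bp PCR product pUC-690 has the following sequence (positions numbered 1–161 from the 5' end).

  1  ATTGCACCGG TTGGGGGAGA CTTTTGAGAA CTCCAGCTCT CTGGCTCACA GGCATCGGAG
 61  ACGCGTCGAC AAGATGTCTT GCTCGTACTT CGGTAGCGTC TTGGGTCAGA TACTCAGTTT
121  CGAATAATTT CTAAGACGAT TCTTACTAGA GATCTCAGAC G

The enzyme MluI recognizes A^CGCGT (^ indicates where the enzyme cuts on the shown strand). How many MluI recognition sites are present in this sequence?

ACGCGT occurs starting at position 61.
MluI cuts at 1 site.

1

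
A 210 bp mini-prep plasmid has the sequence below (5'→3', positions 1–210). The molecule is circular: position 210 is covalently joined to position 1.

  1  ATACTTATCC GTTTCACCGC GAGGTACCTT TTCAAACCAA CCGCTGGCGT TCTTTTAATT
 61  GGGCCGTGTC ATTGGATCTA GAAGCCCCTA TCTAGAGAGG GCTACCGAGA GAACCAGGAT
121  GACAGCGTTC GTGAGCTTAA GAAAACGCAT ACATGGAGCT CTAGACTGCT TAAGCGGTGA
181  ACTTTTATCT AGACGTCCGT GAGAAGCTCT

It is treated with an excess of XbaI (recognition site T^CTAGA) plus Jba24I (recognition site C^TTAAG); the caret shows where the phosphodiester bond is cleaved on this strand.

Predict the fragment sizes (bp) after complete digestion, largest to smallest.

XbaI sites (TCTAGA) start at positions 77, 91, 160, 188.
XbaI cuts after the first base of each site, so after positions 77, 91, 160, 188.
Jba24I sites (CTTAAG) start at positions 136, 169.
Jba24I cuts after the first base of each site, so after positions 136, 169.
Combined cut positions: 77, 91, 136, 160, 169, 188.
Circular molecule, 6 cuts → 6 fragments:
  78–91 → 14 bp
  92–136 → 45 bp
  137–160 → 24 bp
  161–169 → 9 bp
  170–188 → 19 bp
  189–210 then 1–77 → 22 + 77 = 99 bp
Sorted largest to smallest: 99, 45, 24, 19, 14, 9 bp.

99, 45, 24, 19, 14, 9 bp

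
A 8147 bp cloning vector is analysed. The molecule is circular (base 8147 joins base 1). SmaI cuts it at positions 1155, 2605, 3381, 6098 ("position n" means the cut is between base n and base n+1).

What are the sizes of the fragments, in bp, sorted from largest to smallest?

3204, 2717, 1450, 776 bp

Circular molecule, 4 cuts → 4 fragments:
  2605 − 1155 = 1450 bp
  3381 − 2605 = 776 bp
  6098 − 3381 = 2717 bp
  wrap: 8147 − 6098 + 1155 = 3204 bp
Sorted largest to smallest: 3204, 2717, 1450, 776 bp.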